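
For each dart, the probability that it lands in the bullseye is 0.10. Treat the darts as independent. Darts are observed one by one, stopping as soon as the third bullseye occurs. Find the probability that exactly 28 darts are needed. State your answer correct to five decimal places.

0.02520

Y = trial on which the third success occurs; negative binomial, r=3, p=0.10.
P(Y=28) = C(27,2) · p^3 · (1−p)^25
= 351 · 0.001 · 0.07179 = 0.0251982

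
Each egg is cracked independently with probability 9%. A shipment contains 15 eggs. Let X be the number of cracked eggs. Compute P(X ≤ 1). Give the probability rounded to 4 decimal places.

X ~ Binomial(15, 0.09); P(X ≤ 1) = Σ C(15,k) p^k (1−p)^(15−k) over k:
  k=0: C(15,0)·0.09^0·0.91^15 = 0.243008
  k=1: C(15,1)·0.09^1·0.91^14 = 0.360507
Total = 0.603515

0.6035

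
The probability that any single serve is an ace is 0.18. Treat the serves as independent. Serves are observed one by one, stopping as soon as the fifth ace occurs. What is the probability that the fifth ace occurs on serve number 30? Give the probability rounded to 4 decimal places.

0.0314

Y = trial on which the fifth success occurs; negative binomial, r=5, p=0.18.
P(Y=30) = C(29,4) · p^5 · (1−p)^25
= 23751 · 0.00018896 · 0.007004 = 0.031433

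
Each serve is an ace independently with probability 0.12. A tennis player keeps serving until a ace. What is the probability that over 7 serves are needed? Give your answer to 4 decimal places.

0.4087

Y = number of serves to the first success; geometric, p = 0.12.
P(Y > 7) = P(first 7 all fail) = (1−p)^7 = 0.408676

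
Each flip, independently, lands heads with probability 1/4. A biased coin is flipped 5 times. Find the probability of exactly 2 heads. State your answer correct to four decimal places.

X ~ Binomial(n=5, p=0.25).
P(X=2) = C(5,2) · p^2 · (1−p)^3
= 10 · 0.0625 · 0.42188 = 0.263672

0.2637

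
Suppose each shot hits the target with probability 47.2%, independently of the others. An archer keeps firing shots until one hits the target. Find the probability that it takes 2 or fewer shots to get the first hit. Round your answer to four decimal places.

0.7212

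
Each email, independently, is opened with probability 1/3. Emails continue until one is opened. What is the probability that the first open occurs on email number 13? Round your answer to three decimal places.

0.003

Geometric (trials to first success), p = 0.333333.
P(Y = 13) = (1−p)^12 · p = 0.0077073 · 0.333333 = 0.00257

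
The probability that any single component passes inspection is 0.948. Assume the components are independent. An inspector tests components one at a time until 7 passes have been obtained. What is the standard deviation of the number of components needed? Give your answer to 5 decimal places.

Y = total components until the seventh success; negative binomial with r=7, p=0.948.
SD(Y) = √[r(1−p)/p²] = √(0.4050277) = 0.6364179

0.63642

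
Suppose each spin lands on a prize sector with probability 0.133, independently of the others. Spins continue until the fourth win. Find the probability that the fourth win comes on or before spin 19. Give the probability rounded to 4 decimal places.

0.2403

Finishing within 19 spins ⇔ at least 4 successes in the first 19. With X ~ Binomial(19, 0.133), P(Y ≤ 19) = 1 − P(X ≤ 3).
  k=0: C(19,0)·0.133^0·0.867^19 = 0.066430
  k=1: C(19,1)·0.133^1·0.867^18 = 0.193619
  k=2: C(19,2)·0.133^2·0.867^17 = 0.267315
  k=3: C(19,3)·0.133^3·0.867^16 = 0.232372
1 − 0.759737 = 0.240263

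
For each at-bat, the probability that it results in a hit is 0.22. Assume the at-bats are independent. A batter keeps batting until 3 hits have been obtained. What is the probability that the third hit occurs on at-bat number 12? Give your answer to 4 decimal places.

0.0626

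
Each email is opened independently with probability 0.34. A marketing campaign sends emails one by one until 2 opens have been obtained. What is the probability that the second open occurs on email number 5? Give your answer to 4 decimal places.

0.1329

Y = trial on which the second success occurs; negative binomial, r=2, p=0.34.
P(Y=5) = C(4,1) · p^2 · (1−p)^3
= 4 · 0.1156 · 0.2875 = 0.132938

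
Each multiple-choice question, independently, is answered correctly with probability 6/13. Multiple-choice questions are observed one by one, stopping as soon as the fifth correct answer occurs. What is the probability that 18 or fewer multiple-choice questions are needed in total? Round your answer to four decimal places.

Finishing within 18 multiple-choice questions ⇔ at least 5 successes in the first 18. With X ~ Binomial(18, 0.461538), P(Y ≤ 18) = 1 − P(X ≤ 4).
  k=0: C(18,0)·0.461538^0·0.538462^18 = 0.000014
  k=1: C(18,1)·0.461538^1·0.538462^17 = 0.000223
  k=2: C(18,2)·0.461538^2·0.538462^16 = 0.001628
  k=3: C(18,3)·0.461538^3·0.538462^15 = 0.007441
  k=4: C(18,4)·0.461538^4·0.538462^14 = 0.023918
1 − 0.033224 = 0.966776

0.9668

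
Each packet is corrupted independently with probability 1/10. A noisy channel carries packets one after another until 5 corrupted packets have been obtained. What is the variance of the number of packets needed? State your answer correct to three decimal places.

450.000

Y = total packets until the fifth success; negative binomial with r=5, p=0.10.
Var(Y) = r(1−p)/p² = 5·0.90 / 0.10² = 450.00000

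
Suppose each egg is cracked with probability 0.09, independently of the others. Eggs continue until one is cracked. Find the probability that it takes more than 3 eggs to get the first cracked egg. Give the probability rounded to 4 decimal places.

Y = number of eggs to the first success; geometric, p = 0.09.
P(Y > 3) = P(first 3 all fail) = (1−p)^3 = 0.753571

0.7536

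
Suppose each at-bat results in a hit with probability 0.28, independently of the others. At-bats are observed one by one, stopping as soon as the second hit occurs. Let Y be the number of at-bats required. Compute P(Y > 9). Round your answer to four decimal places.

0.2340

Needing more than 9 at-bats ⇔ fewer than 2 successes in the first 9. With X ~ Binomial(9, 0.28), P(Y > 9) = P(X ≤ 1).
  k=0: C(9,0)·0.28^0·0.72^9 = 0.051999
  k=1: C(9,1)·0.28^1·0.72^8 = 0.181995
P(X ≤ 1) = 0.233994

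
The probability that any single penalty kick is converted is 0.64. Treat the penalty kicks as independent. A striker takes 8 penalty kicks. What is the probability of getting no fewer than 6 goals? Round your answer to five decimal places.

0.40418

X ~ Binomial(8, 0.64); P(X ≥ 6) = Σ C(8,k) p^k (1−p)^(8−k) over k:
  k=6: C(8,6)·0.64^6·0.36^2 = 0.2493692
  k=7: C(8,7)·0.64^7·0.36^1 = 0.1266637
  k=8: C(8,8)·0.64^8·0.36^0 = 0.0281475
Total = 0.4041805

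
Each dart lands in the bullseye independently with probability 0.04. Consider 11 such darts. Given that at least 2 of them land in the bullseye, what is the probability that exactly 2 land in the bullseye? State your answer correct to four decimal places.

0.8802

X ~ Binomial(11, 0.04). Want P(X=2 | X≥2) = P(X=2) / P(X≥2).
P(X=2) = C(11,2)·0.04^2·0.96^9 = 0.060943
P(X≥2) = 1 − 0.638239 − 0.292526 = 0.069234
Ratio = 0.060943 / 0.069234 = 0.880243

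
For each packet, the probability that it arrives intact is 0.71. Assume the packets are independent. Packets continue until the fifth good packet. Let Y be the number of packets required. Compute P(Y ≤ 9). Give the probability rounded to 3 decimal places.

Finishing within 9 packets ⇔ at least 5 successes in the first 9. With X ~ Binomial(9, 0.71), P(Y ≤ 9) = 1 − P(X ≤ 4).
  k=0: C(9,0)·0.71^0·0.29^9 = 0.00001
  k=1: C(9,1)·0.71^1·0.29^8 = 0.00032
  k=2: C(9,2)·0.71^2·0.29^7 = 0.00313
  k=3: C(9,3)·0.71^3·0.29^6 = 0.01788
  k=4: C(9,4)·0.71^4·0.29^5 = 0.06567
1 − 0.08702 = 0.91298

0.913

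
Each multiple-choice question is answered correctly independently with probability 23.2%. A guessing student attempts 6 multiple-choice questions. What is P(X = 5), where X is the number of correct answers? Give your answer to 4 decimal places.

X ~ Binomial(n=6, p=0.232).
P(X=5) = C(6,5) · p^5 · (1−p)^1
= 6 · 0.00067211 · 0.768 = 0.003097

0.0031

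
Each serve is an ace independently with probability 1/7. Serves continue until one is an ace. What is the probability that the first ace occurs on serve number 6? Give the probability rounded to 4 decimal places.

Geometric (trials to first success), p = 0.142857.
P(Y = 6) = (1−p)^5 · p = 0.46266 · 0.142857 = 0.066095

0.0661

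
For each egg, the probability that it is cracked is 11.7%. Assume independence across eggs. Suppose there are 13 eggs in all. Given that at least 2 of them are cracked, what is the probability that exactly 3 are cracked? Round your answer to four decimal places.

X ~ Binomial(13, 0.117). Want P(X=3 | X≥2) = P(X=3) / P(X≥2).
P(X=3) = C(13,3)·0.117^3·0.883^10 = 0.131987
P(X≥2) = 1 − 0.198376 − 0.341710 = 0.459914
Ratio = 0.131987 / 0.459914 = 0.286982

0.2870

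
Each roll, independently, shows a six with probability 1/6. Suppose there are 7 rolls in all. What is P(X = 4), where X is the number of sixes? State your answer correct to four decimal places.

0.0156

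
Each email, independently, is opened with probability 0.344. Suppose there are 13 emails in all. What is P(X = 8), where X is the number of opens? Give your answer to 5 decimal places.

0.03066

X ~ Binomial(n=13, p=0.344).
P(X=8) = C(13,8) · p^8 · (1−p)^5
= 1287 · 0.0001961 · 0.12148 = 0.0306595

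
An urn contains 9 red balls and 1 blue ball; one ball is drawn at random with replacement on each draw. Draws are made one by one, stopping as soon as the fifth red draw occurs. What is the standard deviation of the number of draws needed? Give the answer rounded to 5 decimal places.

Y = total draws until the fifth success; negative binomial with r=5, p=0.90.
SD(Y) = √[r(1−p)/p²] = √(0.6172840) = 0.7856742

0.78567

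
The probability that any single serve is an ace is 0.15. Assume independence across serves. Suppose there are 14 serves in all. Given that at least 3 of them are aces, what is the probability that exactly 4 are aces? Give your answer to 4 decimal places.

0.2834

X ~ Binomial(14, 0.15). Want P(X=4 | X≥3) = P(X=4) / P(X≥3).
P(X=4) = C(14,4)·0.15^4·0.85^10 = 0.099767
P(X≥3) = 1 − 0.102770 − 0.253902 − 0.291240 = 0.352089
Ratio = 0.099767 / 0.352089 = 0.283358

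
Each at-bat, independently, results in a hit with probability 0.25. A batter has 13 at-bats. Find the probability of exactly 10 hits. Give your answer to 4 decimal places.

0.0001

X ~ Binomial(n=13, p=0.25).
P(X=10) = C(13,10) · p^10 · (1−p)^3
= 286 · 9.5367e-07 · 0.42188 = 0.000115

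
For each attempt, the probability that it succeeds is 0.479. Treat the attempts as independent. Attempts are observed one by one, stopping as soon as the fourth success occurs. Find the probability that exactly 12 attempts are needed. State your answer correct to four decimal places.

0.0472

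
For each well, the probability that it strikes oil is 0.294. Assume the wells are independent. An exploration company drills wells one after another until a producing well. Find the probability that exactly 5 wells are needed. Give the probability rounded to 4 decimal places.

0.0730

Geometric (trials to first success), p = 0.294.
P(Y = 5) = (1−p)^4 · p = 0.24844 · 0.294 = 0.073041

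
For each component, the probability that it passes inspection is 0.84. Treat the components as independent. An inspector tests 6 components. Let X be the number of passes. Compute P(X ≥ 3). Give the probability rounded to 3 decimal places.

X ~ Binomial(6, 0.84); P(X ≥ 3) = Σ C(6,k) p^k (1−p)^(6−k) over k:
  k=3: C(6,3)·0.84^3·0.16^3 = 0.04855
  k=4: C(6,4)·0.84^4·0.16^2 = 0.19118
  k=5: C(6,5)·0.84^5·0.16^1 = 0.40148
  k=6: C(6,6)·0.84^6·0.16^0 = 0.35130
Total = 0.99252

0.993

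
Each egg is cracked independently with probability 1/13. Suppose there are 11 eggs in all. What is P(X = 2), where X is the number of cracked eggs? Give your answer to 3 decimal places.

0.158

X ~ Binomial(n=11, p=0.076923).
P(X=2) = C(11,2) · p^2 · (1−p)^9
= 55 · 0.0059172 · 0.48657 = 0.15835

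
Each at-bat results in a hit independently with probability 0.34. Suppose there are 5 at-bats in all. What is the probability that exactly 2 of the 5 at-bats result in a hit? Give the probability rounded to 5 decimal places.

0.33235

X ~ Binomial(n=5, p=0.34).
P(X=2) = C(5,2) · p^2 · (1−p)^3
= 10 · 0.1156 · 0.2875 = 0.3323454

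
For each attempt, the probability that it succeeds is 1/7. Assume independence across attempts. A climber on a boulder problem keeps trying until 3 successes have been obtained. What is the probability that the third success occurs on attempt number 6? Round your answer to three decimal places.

Y = trial on which the third success occurs; negative binomial, r=3, p=0.142857.
P(Y=6) = C(5,2) · p^3 · (1−p)^3
= 10 · 0.0029155 · 0.62974 = 0.01836

0.018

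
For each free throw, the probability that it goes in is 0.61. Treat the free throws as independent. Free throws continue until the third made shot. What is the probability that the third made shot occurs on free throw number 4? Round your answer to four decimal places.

Y = trial on which the third success occurs; negative binomial, r=3, p=0.61.
P(Y=4) = C(3,2) · p^3 · (1−p)^1
= 3 · 0.22698 · 0.39 = 0.265568

0.2656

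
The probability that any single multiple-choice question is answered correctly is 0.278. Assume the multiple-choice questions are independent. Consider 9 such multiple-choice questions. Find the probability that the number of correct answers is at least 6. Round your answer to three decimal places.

0.017

X ~ Binomial(9, 0.278); P(X ≥ 6) = Σ C(9,k) p^k (1−p)^(9−k) over k:
  k=6: C(9,6)·0.278^6·0.722^3 = 0.01459
  k=7: C(9,7)·0.278^7·0.722^2 = 0.00241
  k=8: C(9,8)·0.278^8·0.722^1 = 0.00023
  k=9: C(9,9)·0.278^9·0.722^0 = 0.00001
Total = 0.01724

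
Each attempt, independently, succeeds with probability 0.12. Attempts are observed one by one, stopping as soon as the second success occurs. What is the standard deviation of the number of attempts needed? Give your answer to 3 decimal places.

Y = total attempts until the second success; negative binomial with r=2, p=0.12.
SD(Y) = √[r(1−p)/p²] = √(122.22222) = 11.05542

11.055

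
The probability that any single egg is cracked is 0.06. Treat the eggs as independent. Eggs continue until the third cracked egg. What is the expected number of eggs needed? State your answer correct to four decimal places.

Y = total eggs until the third success; negative binomial with r=3, p=0.06.
E[Y] = r / p = 3 / 0.06 = 50.000000

50.0000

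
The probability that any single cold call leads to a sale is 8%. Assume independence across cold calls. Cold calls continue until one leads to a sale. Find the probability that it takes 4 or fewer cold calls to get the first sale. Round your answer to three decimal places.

0.284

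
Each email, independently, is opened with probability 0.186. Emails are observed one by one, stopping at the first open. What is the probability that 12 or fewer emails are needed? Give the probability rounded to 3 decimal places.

Y = number of emails to the first success; geometric, p = 0.186.
P(Y ≤ 12) = 1 − (1−p)^12 = 1 − 0.08462 = 0.91538

0.915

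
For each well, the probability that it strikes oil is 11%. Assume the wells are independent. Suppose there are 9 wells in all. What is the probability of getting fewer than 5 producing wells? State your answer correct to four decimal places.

X ~ Binomial(9, 0.11); P(X ≤ 4) = Σ C(9,k) p^k (1−p)^(9−k) over k:
  k=0: C(9,0)·0.11^0·0.89^9 = 0.350356
  k=1: C(9,1)·0.11^1·0.89^8 = 0.389722
  k=2: C(9,2)·0.11^2·0.89^7 = 0.192672
  k=3: C(9,3)·0.11^3·0.89^6 = 0.055564
  k=4: C(9,4)·0.11^4·0.89^5 = 0.010301
Total = 0.998616

0.9986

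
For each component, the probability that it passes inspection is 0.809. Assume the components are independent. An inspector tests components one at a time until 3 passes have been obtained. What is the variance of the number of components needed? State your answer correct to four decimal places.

Y = total components until the third success; negative binomial with r=3, p=0.809.
Var(Y) = r(1−p)/p² = 3·0.191 / 0.809² = 0.875503

0.8755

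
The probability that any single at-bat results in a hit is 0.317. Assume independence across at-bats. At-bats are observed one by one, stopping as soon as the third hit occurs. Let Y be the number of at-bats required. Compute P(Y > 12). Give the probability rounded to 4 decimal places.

0.2142

Needing more than 12 at-bats ⇔ fewer than 3 successes in the first 12. With X ~ Binomial(12, 0.317), P(Y > 12) = P(X ≤ 2).
  k=0: C(12,0)·0.317^0·0.683^12 = 0.010305
  k=1: C(12,1)·0.317^1·0.683^11 = 0.057394
  k=2: C(12,2)·0.317^2·0.683^10 = 0.146511
P(X ≤ 2) = 0.214210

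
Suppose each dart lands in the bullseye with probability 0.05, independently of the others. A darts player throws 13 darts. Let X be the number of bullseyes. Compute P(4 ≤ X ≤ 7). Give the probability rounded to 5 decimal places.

0.00310

X ~ Binomial(13, 0.05); P(4 ≤ X ≤ 7) = Σ C(13,k) p^k (1−p)^(13−k) over k:
  k=4: C(13,4)·0.05^4·0.95^9 = 0.0028164
  k=5: C(13,5)·0.05^5·0.95^8 = 0.0002668
  k=6: C(13,6)·0.05^6·0.95^7 = 0.0000187
  k=7: C(13,7)·0.05^7·0.95^6 = 0.0000010
Total = 0.0031030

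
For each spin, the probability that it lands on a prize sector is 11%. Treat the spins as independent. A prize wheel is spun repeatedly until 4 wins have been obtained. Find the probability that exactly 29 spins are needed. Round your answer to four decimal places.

0.0260

Y = trial on which the fourth success occurs; negative binomial, r=4, p=0.11.
P(Y=29) = C(28,3) · p^4 · (1−p)^25
= 3276 · 0.00014641 · 0.054294 = 0.026041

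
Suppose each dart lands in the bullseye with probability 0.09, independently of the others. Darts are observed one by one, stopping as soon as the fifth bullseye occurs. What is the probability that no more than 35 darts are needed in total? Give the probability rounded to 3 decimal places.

0.203

Finishing within 35 darts ⇔ at least 5 successes in the first 35. With X ~ Binomial(35, 0.09), P(Y ≤ 35) = 1 − P(X ≤ 4).
  k=0: C(35,0)·0.09^0·0.91^35 = 0.03685
  k=1: C(35,1)·0.09^1·0.91^34 = 0.12756
  k=2: C(35,2)·0.09^2·0.91^33 = 0.21447
  k=3: C(35,3)·0.09^3·0.91^32 = 0.23333
  k=4: C(35,4)·0.09^4·0.91^31 = 0.18461
1 − 0.79682 = 0.20318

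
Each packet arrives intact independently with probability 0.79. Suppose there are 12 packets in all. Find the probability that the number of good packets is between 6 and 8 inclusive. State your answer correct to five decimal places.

0.22743

X ~ Binomial(12, 0.79); P(6 ≤ X ≤ 8) = Σ C(12,k) p^k (1−p)^(12−k) over k:
  k=6: C(12,6)·0.79^6·0.21^6 = 0.0192642
  k=7: C(12,7)·0.79^7·0.21^5 = 0.0621171
  k=8: C(12,8)·0.79^8·0.21^4 = 0.1460492
Total = 0.2274305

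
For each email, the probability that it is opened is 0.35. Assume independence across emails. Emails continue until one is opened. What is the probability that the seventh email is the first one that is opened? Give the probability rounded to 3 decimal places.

0.026

Geometric (trials to first success), p = 0.35.
P(Y = 7) = (1−p)^6 · p = 0.075419 · 0.35 = 0.02640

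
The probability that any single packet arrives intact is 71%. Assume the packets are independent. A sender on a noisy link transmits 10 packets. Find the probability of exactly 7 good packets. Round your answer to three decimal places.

0.266

X ~ Binomial(n=10, p=0.71).
P(X=7) = C(10,7) · p^7 · (1−p)^3
= 120 · 0.090951 · 0.024389 = 0.26619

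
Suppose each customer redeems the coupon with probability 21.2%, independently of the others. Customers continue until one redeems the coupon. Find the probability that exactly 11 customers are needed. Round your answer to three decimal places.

0.020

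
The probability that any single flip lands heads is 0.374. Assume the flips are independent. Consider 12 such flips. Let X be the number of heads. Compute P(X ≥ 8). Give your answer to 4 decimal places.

0.0384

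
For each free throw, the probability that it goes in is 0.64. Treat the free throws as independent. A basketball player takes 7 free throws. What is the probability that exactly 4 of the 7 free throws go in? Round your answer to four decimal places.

X ~ Binomial(n=7, p=0.64).
P(X=4) = C(7,4) · p^4 · (1−p)^3
= 35 · 0.16777 · 0.046656 = 0.273965

0.2740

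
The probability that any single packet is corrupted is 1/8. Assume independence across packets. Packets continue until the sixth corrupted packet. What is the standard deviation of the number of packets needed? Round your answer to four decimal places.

18.3303

Y = total packets until the sixth success; negative binomial with r=6, p=0.125.
SD(Y) = √[r(1−p)/p²] = √(336.000000) = 18.330303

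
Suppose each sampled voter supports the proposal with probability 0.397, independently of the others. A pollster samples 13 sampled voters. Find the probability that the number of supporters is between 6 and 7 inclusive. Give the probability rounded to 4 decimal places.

0.3230

X ~ Binomial(13, 0.397); P(6 ≤ X ≤ 7) = Σ C(13,k) p^k (1−p)^(13−k) over k:
  k=6: C(13,6)·0.397^6·0.603^7 = 0.194752
  k=7: C(13,7)·0.397^7·0.603^6 = 0.128220
Total = 0.322971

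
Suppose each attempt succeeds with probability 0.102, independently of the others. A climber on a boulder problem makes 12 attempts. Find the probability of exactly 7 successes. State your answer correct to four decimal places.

0.0001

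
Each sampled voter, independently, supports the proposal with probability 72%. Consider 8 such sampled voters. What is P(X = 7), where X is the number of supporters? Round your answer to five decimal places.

0.22469

X ~ Binomial(n=8, p=0.72).
P(X=7) = C(8,7) · p^7 · (1−p)^1
= 8 · 0.10031 · 0.28 = 0.2246857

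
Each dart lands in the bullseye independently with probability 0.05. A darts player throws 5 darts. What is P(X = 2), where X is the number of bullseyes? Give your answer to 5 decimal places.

X ~ Binomial(n=5, p=0.05).
P(X=2) = C(5,2) · p^2 · (1−p)^3
= 10 · 0.0025 · 0.85737 = 0.0214344

0.02143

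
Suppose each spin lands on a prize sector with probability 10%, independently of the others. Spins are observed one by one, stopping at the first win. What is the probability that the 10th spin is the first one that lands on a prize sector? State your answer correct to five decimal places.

0.03874

Geometric (trials to first success), p = 0.10.
P(Y = 10) = (1−p)^9 · p = 0.38742 · 0.10 = 0.0387420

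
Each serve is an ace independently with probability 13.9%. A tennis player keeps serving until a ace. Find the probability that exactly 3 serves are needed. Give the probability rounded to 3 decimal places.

0.103

Geometric (trials to first success), p = 0.139.
P(Y = 3) = (1−p)^2 · p = 0.74132 · 0.139 = 0.10304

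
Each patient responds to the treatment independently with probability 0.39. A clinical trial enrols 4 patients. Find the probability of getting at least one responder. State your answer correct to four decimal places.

0.8615

P(at least one) = 1 − P(none) = 1 − (1 − 0.39)^4
= 1 − 0.138458 = 0.861542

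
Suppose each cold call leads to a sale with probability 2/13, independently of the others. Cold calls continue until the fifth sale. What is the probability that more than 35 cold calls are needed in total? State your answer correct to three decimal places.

Needing more than 35 cold calls ⇔ fewer than 5 successes in the first 35. With X ~ Binomial(35, 0.153846), P(Y > 35) = P(X ≤ 4).
  k=0: C(35,0)·0.153846^0·0.846154^35 = 0.00289
  k=1: C(35,1)·0.153846^1·0.846154^34 = 0.01838
  k=2: C(35,2)·0.153846^2·0.846154^33 = 0.05682
  k=3: C(35,3)·0.153846^3·0.846154^32 = 0.11364
  k=4: C(35,4)·0.153846^4·0.846154^31 = 0.16530
P(X ≤ 4) = 0.35704

0.357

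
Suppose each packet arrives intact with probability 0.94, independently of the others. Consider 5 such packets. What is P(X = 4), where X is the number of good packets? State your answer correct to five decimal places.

0.23422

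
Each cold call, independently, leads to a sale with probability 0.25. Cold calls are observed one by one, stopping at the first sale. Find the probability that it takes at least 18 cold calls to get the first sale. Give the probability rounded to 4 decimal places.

Y = number of cold calls to the first success; geometric, p = 0.25.
P(Y > 17) = P(first 17 all fail) = (1−p)^17 = 0.007517

0.0075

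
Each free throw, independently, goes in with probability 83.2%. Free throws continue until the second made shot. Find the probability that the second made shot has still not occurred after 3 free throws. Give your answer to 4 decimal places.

0.0752

Needing more than 3 free throws ⇔ fewer than 2 successes in the first 3. With X ~ Binomial(3, 0.832), P(Y > 3) = P(X ≤ 1).
  k=0: C(3,0)·0.832^0·0.168^3 = 0.004742
  k=1: C(3,1)·0.832^1·0.168^2 = 0.070447
P(X ≤ 1) = 0.075189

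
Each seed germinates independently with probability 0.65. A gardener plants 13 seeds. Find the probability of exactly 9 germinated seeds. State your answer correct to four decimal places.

X ~ Binomial(n=13, p=0.65).
P(X=9) = C(13,9) · p^9 · (1−p)^4
= 715 · 0.020712 · 0.015006 = 0.222228

0.2222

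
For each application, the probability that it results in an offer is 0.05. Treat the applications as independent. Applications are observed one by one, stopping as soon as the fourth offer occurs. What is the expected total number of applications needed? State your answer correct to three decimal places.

80.000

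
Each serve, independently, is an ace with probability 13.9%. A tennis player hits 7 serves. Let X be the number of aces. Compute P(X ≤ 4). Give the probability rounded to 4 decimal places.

X ~ Binomial(7, 0.139); P(X ≤ 4) = Σ C(7,k) p^k (1−p)^(7−k) over k:
  k=0: C(7,0)·0.139^0·0.861^7 = 0.350770
  k=1: C(7,1)·0.139^1·0.861^6 = 0.396398
  k=2: C(7,2)·0.139^2·0.861^5 = 0.191984
  k=3: C(7,3)·0.139^3·0.861^4 = 0.051657
  k=4: C(7,4)·0.139^4·0.861^3 = 0.008339
Total = 0.999148

0.9991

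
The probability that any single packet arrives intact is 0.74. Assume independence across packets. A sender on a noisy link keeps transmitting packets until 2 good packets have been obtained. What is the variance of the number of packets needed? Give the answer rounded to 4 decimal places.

0.9496

Y = total packets until the second success; negative binomial with r=2, p=0.74.
Var(Y) = r(1−p)/p² = 2·0.26 / 0.74² = 0.949598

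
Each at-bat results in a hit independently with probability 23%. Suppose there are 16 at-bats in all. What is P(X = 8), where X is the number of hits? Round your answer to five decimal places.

0.01245

X ~ Binomial(n=16, p=0.23).
P(X=8) = C(16,8) · p^8 · (1−p)^8
= 12870 · 7.8311e-06 · 0.12357 = 0.0124545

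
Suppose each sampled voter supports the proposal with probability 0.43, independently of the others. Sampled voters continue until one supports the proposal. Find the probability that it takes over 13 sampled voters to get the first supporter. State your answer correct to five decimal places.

0.00067

Y = number of sampled voters to the first success; geometric, p = 0.43.
P(Y > 13) = P(first 13 all fail) = (1−p)^13 = 0.0006705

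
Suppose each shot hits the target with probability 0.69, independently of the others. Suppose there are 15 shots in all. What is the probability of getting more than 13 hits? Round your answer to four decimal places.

0.0296

X ~ Binomial(15, 0.69); P(X ≥ 14) = Σ C(15,k) p^k (1−p)^(15−k) over k:
  k=14: C(15,14)·0.69^14·0.31^1 = 0.025783
  k=15: C(15,15)·0.69^15·0.31^0 = 0.003826
Total = 0.029609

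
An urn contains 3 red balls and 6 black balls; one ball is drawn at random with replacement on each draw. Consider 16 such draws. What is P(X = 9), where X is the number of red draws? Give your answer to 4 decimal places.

0.0340

X ~ Binomial(n=16, p=0.333333).
P(X=9) = C(16,9) · p^9 · (1−p)^7
= 11440 · 5.0805e-05 · 0.058528 = 0.034017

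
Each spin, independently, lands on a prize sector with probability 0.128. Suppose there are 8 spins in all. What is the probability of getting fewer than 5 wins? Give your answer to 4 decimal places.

0.9986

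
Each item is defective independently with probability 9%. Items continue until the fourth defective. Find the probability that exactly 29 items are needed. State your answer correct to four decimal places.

0.0203

Y = trial on which the fourth success occurs; negative binomial, r=4, p=0.09.
P(Y=29) = C(28,3) · p^4 · (1−p)^25
= 3276 · 6.561e-05 · 0.094631 = 0.020340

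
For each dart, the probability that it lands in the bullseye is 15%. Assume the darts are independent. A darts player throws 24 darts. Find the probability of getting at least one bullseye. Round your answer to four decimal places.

P(at least one) = 1 − P(none) = 1 − (1 − 0.15)^24
= 1 − 0.020233 = 0.979767

0.9798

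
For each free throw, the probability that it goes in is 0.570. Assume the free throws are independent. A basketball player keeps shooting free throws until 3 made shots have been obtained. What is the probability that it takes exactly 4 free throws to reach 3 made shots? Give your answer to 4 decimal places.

Y = trial on which the third success occurs; negative binomial, r=3, p=0.57.
P(Y=4) = C(3,2) · p^3 · (1−p)^1
= 3 · 0.18519 · 0.43 = 0.238899

0.2389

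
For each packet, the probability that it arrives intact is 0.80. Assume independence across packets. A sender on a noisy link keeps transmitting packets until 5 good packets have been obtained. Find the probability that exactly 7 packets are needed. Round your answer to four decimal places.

0.1966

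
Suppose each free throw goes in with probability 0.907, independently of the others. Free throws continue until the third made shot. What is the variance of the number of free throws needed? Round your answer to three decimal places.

0.339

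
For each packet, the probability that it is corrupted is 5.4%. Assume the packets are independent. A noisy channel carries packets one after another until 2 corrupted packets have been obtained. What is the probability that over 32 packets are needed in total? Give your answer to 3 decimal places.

Needing more than 32 packets ⇔ fewer than 2 successes in the first 32. With X ~ Binomial(32, 0.054), P(Y > 32) = P(X ≤ 1).
  k=0: C(32,0)·0.054^0·0.946^32 = 0.16925
  k=1: C(32,1)·0.054^1·0.946^31 = 0.30915
P(X ≤ 1) = 0.47839

0.478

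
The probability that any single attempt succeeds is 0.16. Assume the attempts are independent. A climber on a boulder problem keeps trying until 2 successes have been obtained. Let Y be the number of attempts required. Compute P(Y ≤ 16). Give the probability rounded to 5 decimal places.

0.75130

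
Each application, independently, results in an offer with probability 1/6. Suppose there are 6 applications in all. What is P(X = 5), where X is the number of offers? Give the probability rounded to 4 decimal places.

0.0006

X ~ Binomial(n=6, p=0.166667).
P(X=5) = C(6,5) · p^5 · (1−p)^1
= 6 · 0.0001286 · 0.83333 = 0.000643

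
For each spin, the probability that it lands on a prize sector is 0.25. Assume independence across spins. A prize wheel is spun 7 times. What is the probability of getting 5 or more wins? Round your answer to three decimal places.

0.013

X ~ Binomial(7, 0.25); P(X ≥ 5) = Σ C(7,k) p^k (1−p)^(7−k) over k:
  k=5: C(7,5)·0.25^5·0.75^2 = 0.01154
  k=6: C(7,6)·0.25^6·0.75^1 = 0.00128
  k=7: C(7,7)·0.25^7·0.75^0 = 0.00006
Total = 0.01288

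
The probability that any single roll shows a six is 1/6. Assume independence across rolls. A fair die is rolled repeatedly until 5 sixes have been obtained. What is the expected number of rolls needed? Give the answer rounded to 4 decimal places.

30.0000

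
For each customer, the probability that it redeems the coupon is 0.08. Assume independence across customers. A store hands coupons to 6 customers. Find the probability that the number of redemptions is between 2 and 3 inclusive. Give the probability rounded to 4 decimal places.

0.0767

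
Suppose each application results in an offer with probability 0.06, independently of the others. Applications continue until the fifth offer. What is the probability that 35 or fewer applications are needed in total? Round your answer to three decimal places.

0.056

Finishing within 35 applications ⇔ at least 5 successes in the first 35. With X ~ Binomial(35, 0.06), P(Y ≤ 35) = 1 − P(X ≤ 4).
  k=0: C(35,0)·0.06^0·0.94^35 = 0.11468
  k=1: C(35,1)·0.06^1·0.94^34 = 0.25619
  k=2: C(35,2)·0.06^2·0.94^33 = 0.27800
  k=3: C(35,3)·0.06^3·0.94^32 = 0.19519
  k=4: C(35,4)·0.06^4·0.94^31 = 0.09967
1 − 0.94372 = 0.05628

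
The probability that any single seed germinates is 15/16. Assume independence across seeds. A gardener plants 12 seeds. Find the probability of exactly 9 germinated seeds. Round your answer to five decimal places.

X ~ Binomial(n=12, p=0.9375).
P(X=9) = C(12,9) · p^9 · (1−p)^3
= 220 · 0.55942 · 0.00024414 = 0.0300472

0.03005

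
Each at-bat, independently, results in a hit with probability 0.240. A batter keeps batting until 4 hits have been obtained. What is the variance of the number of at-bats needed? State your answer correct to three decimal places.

52.778

Y = total at-bats until the fourth success; negative binomial with r=4, p=0.24.
Var(Y) = r(1−p)/p² = 4·0.76 / 0.24² = 52.77778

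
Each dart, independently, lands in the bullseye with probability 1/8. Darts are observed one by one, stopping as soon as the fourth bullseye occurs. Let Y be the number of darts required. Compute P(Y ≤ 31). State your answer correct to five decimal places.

0.55355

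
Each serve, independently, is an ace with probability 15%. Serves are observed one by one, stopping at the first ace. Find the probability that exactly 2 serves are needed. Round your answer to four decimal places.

0.1275

Geometric (trials to first success), p = 0.15.
P(Y = 2) = (1−p)^1 · p = 0.85 · 0.15 = 0.127500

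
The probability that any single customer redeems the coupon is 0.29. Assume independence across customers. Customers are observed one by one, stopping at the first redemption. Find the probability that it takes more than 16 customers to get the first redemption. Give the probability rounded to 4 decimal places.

Y = number of customers to the first success; geometric, p = 0.29.
P(Y > 16) = P(first 16 all fail) = (1−p)^16 = 0.004170

0.0042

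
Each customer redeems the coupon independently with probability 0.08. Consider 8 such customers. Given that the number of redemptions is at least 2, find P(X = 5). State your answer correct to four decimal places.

0.0011

X ~ Binomial(8, 0.08). Want P(X=5 | X≥2) = P(X=5) / P(X≥2).
P(X=5) = C(8,5)·0.08^5·0.92^3 = 0.000143
P(X≥2) = 1 − 0.513219 − 0.357022 = 0.129759
Ratio = 0.000143 / 0.129759 = 0.001101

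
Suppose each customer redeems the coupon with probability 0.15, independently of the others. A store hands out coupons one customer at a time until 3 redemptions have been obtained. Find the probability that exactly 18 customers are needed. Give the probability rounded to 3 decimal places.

0.040

Y = trial on which the third success occurs; negative binomial, r=3, p=0.15.
P(Y=18) = C(17,2) · p^3 · (1−p)^15
= 136 · 0.003375 · 0.087354 = 0.04010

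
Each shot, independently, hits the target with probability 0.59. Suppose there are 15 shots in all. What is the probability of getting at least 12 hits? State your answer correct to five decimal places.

0.07850

X ~ Binomial(15, 0.59); P(X ≥ 12) = Σ C(15,k) p^k (1−p)^(15−k) over k:
  k=12: C(15,12)·0.59^12·0.41^3 = 0.0557939
  k=13: C(15,13)·0.59^13·0.41^2 = 0.0185282
  k=14: C(15,14)·0.59^14·0.41^1 = 0.0038089
  k=15: C(15,15)·0.59^15·0.41^0 = 0.0003654
Total = 0.0784965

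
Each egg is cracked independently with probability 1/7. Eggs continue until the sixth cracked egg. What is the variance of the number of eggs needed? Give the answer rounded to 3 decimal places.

252.000

Y = total eggs until the sixth success; negative binomial with r=6, p=0.142857.
Var(Y) = r(1−p)/p² = 6·0.857143 / 0.142857² = 252.00000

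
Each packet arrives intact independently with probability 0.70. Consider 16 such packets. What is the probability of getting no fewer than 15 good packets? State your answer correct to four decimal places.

0.0261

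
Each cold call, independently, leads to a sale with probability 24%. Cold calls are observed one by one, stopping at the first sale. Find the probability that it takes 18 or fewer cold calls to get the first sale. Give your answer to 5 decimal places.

0.99284

Y = number of cold calls to the first success; geometric, p = 0.24.
P(Y ≤ 18) = 1 − (1−p)^18 = 1 − 0.0071556 = 0.9928444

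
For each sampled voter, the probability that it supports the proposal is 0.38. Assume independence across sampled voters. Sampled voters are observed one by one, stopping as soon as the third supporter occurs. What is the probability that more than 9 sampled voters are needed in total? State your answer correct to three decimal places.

0.271

Needing more than 9 sampled voters ⇔ fewer than 3 successes in the first 9. With X ~ Binomial(9, 0.38), P(Y > 9) = P(X ≤ 2).
  k=0: C(9,0)·0.38^0·0.62^9 = 0.01354
  k=1: C(9,1)·0.38^1·0.62^8 = 0.07467
  k=2: C(9,2)·0.38^2·0.62^7 = 0.18307
P(X ≤ 2) = 0.27128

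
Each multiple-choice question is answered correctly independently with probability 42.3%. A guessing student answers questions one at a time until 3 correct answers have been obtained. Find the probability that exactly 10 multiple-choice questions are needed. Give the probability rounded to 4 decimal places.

0.0580

Y = trial on which the third success occurs; negative binomial, r=3, p=0.423.
P(Y=10) = C(9,2) · p^3 · (1−p)^7
= 36 · 0.075687 · 0.021293 = 0.058017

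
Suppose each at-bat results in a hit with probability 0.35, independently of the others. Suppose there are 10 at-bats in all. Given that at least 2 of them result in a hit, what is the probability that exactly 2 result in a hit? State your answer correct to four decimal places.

0.1922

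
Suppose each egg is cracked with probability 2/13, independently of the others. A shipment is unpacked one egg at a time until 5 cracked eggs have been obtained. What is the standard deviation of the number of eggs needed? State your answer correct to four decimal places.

13.3697

Y = total eggs until the fifth success; negative binomial with r=5, p=0.153846.
SD(Y) = √[r(1−p)/p²] = √(178.750000) = 13.369742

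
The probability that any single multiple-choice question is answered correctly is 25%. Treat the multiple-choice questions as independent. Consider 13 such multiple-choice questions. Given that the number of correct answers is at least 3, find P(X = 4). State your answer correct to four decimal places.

0.3142

X ~ Binomial(13, 0.25). Want P(X=4 | X≥3) = P(X=4) / P(X≥3).
P(X=4) = C(13,4)·0.25^4·0.75^9 = 0.209709
P(X≥3) = 1 − 0.023757 − 0.102948 − 0.205896 = 0.667398
Ratio = 0.209709 / 0.667398 = 0.314219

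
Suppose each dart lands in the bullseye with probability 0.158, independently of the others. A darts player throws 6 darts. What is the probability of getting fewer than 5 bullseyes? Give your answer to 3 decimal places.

0.999

X ~ Binomial(6, 0.158); P(X ≤ 4) = Σ C(6,k) p^k (1−p)^(6−k) over k:
  k=0: C(6,0)·0.158^0·0.842^6 = 0.35635
  k=1: C(6,1)·0.158^1·0.842^5 = 0.40121
  k=2: C(6,2)·0.158^2·0.842^4 = 0.18821
  k=3: C(6,3)·0.158^3·0.842^3 = 0.04709
  k=4: C(6,4)·0.158^4·0.842^2 = 0.00663
Total = 0.99949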